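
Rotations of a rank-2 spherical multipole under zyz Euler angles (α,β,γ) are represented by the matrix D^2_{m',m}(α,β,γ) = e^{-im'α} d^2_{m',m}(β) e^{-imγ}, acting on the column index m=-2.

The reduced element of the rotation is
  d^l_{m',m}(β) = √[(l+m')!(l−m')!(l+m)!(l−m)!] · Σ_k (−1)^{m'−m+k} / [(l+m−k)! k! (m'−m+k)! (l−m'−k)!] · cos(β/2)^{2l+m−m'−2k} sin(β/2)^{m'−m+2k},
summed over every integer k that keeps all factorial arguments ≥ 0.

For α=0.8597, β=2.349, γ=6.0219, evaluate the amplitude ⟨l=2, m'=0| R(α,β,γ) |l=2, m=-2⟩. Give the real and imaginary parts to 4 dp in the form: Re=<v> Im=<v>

Re=0.2691 Im=-0.1550

First d^2_{0,-2}(β=2.3490), then the phase factors e^{-i(0)α} and e^{-i(-2)γ}:
c=cos(2.349000/2)=0.386004, s=sin(2.349000/2)=0.922497; N=√[2·2·1·24]=9.797959
k: max(0,(-2)−(0))=0 … min(2+(-2),2−(0))=0
  k=0: (−1)^2·9.7980/(4)·0.3860^2·0.9225^2 = +0.310592
d^2_{0,-2}(2.3490) = +0.310592
Attach z-rotation phases: D = e^{-i(0)(0.8597)}·(+0.310592)·e^{-i(-2)(6.0219)} = +0.269140-0.155019i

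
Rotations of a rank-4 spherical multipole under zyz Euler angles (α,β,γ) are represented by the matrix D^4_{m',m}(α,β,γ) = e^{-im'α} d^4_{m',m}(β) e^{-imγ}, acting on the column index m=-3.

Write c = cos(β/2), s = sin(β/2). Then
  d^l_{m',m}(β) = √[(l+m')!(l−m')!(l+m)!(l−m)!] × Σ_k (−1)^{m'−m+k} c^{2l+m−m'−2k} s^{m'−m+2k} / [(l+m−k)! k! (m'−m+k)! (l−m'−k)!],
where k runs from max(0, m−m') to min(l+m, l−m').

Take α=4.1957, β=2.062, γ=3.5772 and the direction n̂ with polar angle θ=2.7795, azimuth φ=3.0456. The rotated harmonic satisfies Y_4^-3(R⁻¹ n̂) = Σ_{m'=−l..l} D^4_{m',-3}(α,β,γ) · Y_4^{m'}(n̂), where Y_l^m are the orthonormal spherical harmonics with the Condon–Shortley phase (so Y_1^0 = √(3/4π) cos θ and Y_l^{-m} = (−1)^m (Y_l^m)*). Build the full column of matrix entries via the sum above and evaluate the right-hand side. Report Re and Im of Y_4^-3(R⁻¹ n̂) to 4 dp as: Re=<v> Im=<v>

Re=0.3218 Im=-0.2311

Need the full column D^4_{m',-3} for m'=−4..4 at α=4.1957, β=2.0620, γ=3.5772.
cos(β/2)=0.513961, sin(β/2)=0.857813
d^4_{-4,-3}: single k=1 term ⇒ +0.022985;  D = -0.016662+0.015834i
d^4_{-3,-3}: k∈[0..1] ⇒ +0.004869 -0.094944 = -0.090075;  D = +0.021695+0.087423i
d^4_{-2,-3}: k∈[0..1] ⇒ -0.030407 +0.254106 = +0.223700;  D = +0.215389+0.060410i
d^4_{-1,-3}: k∈[0..1] ⇒ +0.107656 -0.499818 = -0.392162;  D = +0.278610-0.275984i
d^4_{0,-3}: k∈[0..1] ⇒ -0.267852 +0.746138 = +0.478287;  D = -0.124794-0.461719i
d^4_{1,-3}: k∈[0..1] ⇒ +0.499818 -0.835388 = -0.335569;  D = -0.324911-0.083904i
d^4_{2,-3}: k∈[0..1] ⇒ -0.707849 +0.657270 = -0.050578;  D = +0.035188-0.036332i
d^4_{3,-3}: k∈[0..1] ⇒ +0.736743 -0.293186 = +0.443557;  D = -0.124583-0.425702i
d^4_{4,-3}: single k=0 term ⇒ -0.496850;  D = -0.483540-0.114231i
Y_4^{m'}(θ=2.7795,φ=3.0456) and Σ D·Y over m':
  (-0.0167+0.0158i)·(+0.0065+0.0026i)  (+0.0217+0.0874i)·(+0.0499+0.0148i)  (+0.2154+0.0604i)·(+0.2110+0.0410i)  (+0.2786-0.2760i)·(+0.4870+0.0469i)  (-0.1248-0.4617i)·(+0.3736+0.0000i)  (-0.3249-0.0839i)·(-0.4870+0.0469i)  (+0.0352-0.0363i)·(+0.2110-0.0410i)  (-0.1246-0.4257i)·(-0.0499+0.0148i)  (-0.4835-0.1142i)·(+0.0065-0.0026i)
Y_4^-3(R⁻¹ n̂) = +0.321776-0.231081i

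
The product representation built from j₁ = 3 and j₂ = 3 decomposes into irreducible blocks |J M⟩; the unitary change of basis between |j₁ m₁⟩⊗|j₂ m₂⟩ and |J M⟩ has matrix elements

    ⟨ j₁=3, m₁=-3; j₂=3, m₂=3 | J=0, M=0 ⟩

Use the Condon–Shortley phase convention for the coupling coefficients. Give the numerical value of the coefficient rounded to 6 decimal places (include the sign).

+√(1/7) ≈ +0.377964

j₁+j₂−J=6  J+j₁−j₂=0  J−j₁+j₂=0  j₁+j₂+J+1=7
(j₁±m₁, j₂±m₂, J±M) = (0,6,6,0,0,0)
P² = 518400/7
sum k=6..6:
  [6] +1/720 = 1/720
S = 1/720
C² = P²·S² = 1/7 ; C = +0.377964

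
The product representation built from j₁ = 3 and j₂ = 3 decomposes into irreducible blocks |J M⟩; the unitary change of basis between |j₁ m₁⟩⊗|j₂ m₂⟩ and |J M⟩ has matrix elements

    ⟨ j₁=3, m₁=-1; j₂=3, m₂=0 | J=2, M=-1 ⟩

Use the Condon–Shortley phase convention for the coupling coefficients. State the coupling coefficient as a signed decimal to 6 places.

+0.154303  (= +√(1/42))

j₁+j₂−J=4  J+j₁−j₂=2  J−j₁+j₂=2  j₁+j₂+J+1=9
(j₁±m₁, j₂±m₂, J±M) = (2,4,3,3,1,3)
P² = 96/7
sum k=2..3:
  [2] +1/8 = 1/8
  [3] −1/12 = -1/12
S = 1/24
C² = P²·S² = 1/42 ; C = +0.154303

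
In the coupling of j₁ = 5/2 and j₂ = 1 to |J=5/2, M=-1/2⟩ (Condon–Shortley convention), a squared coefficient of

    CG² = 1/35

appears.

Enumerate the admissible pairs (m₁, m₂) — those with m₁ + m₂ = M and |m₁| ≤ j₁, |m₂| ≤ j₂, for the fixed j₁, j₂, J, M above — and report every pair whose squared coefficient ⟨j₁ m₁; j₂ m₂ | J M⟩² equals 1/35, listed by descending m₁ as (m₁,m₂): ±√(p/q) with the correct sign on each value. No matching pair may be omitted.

(-1/2,0): −√(1/35)

Admissible pairs with m₁+m₂ = M = -1/2: (-3/2,1), (-1/2,0), (1/2,-1)
  (m₁,m₂)=(1/2,-1): CG² = 18/35, CG = +√(18/35)
  (m₁,m₂)=(-1/2,0): CG² = 1/35, CG = −√(1/35)   ← matches the target
  (m₁,m₂)=(-3/2,1): CG² = 16/35, CG = −√(16/35)
Pairs with CG² = 1/35: (-1/2,0): −√(1/35)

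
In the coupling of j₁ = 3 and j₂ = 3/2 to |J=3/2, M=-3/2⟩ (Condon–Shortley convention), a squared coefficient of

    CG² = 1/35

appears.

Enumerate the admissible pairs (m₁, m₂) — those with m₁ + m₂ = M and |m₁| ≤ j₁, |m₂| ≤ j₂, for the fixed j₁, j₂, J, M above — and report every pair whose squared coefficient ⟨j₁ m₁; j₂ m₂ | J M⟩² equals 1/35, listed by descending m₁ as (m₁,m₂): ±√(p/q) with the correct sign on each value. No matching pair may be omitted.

(0,-3/2): +√(1/35)

Admissible pairs with m₁+m₂ = M = -3/2: (-3,3/2), (-2,1/2), (-1,-1/2), (0,-3/2)
  (m₁,m₂)=(0,-3/2): CG² = 1/35, CG = +√(1/35)   ← matches the target
  (m₁,m₂)=(-1,-1/2): CG² = 4/35, CG = −√(4/35)
  (m₁,m₂)=(-2,1/2): CG² = 2/7, CG = +√(2/7)
  (m₁,m₂)=(-3,3/2): CG² = 4/7, CG = −√(4/7)
Pairs with CG² = 1/35: (0,-3/2): +√(1/35)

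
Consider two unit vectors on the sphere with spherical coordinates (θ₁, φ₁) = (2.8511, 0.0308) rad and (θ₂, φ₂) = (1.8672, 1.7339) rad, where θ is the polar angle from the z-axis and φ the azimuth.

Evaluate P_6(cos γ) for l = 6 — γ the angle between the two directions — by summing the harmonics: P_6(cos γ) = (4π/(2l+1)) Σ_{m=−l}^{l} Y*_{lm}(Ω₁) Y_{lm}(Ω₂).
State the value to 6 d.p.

Term-by-term m-sum for l=6 (normalisation 4π/13 = 0.966644):
  term(m=-6) = (-0.000069, 0.000070)   from Y*(Ω₁)=(0.000262, 0.000049), Y(Ω₂)=(-0.206350, 0.306745)
  term(m=-5) = (-0.000743, -0.000954)   from Y*(Ω₁)=(-0.003054, -0.000474), Y(Ω₂)=(0.284761, 0.268104)
  term(m=-4) = (-0.000347, 0.000203)   from Y*(Ω₁)=(0.021680, 0.002685), Y(Ω₂)=(-0.014603, 0.011157)
  term(m=-3) = (-0.013806, -0.032938)   from Y*(Ω₁)=(-0.103642, -0.009604), Y(Ω₂)=(0.161275, 0.302862)
  term(m=-2) = (0.027884, -0.007555)   from Y*(Ω₁)=(0.327608, 0.020206), Y(Ω₂)=(0.083373, -0.028204)
  term(m=-1) = (-0.024243, -0.182165)   from Y*(Ω₁)=(-0.595376, -0.018343), Y(Ω₂)=(0.050098, 0.304423)
  term(m=+0) = (0.033868, 0.000000)   from Y*(Ω₁)=(0.294580, -0.000000), Y(Ω₂)=(0.114971, 0.000000)
  term(m=+1) = (-0.024243, 0.182165)   from Y*(Ω₁)=(0.595376, -0.018343), Y(Ω₂)=(-0.050098, 0.304423)
  term(m=+2) = (0.027884, 0.007555)   from Y*(Ω₁)=(0.327608, -0.020206), Y(Ω₂)=(0.083373, 0.028204)
  term(m=+3) = (-0.013806, 0.032938)   from Y*(Ω₁)=(0.103642, -0.009604), Y(Ω₂)=(-0.161275, 0.302862)
  term(m=+4) = (-0.000347, -0.000203)   from Y*(Ω₁)=(0.021680, -0.002685), Y(Ω₂)=(-0.014603, -0.011157)
  term(m=+5) = (-0.000743, 0.000954)   from Y*(Ω₁)=(0.003054, -0.000474), Y(Ω₂)=(-0.284761, 0.268104)
  term(m=+6) = (-0.000069, -0.000070)   from Y*(Ω₁)=(0.000262, -0.000049), Y(Ω₂)=(-0.206350, -0.306745)
Σ over m = (0.011221, -0.000000); ×(4π/13) → (0.010846, -0.000000). Real part: 0.010846

0.010846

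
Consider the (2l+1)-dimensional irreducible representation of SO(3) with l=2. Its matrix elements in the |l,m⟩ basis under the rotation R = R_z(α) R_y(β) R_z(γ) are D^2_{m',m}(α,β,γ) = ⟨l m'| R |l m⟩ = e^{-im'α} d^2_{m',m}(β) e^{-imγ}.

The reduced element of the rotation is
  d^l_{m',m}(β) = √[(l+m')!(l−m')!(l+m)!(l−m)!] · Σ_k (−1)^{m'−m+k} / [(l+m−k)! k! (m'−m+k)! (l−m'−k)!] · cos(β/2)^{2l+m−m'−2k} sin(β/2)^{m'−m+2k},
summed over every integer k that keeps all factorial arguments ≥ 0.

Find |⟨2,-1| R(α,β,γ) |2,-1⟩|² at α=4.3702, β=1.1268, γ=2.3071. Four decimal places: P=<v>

P=0.0101

First d^2_{-1,-1}(β=1.1268), then the phase factors e^{-i(-1)α} and e^{-i(-1)γ}:
c=cos(1.126800/2)=0.845444, s=sin(1.126800/2)=0.534064; N=√[1·6·1·6]=6.000000
Admissible k: 0..1 (factorial args all ≥0)
  k=0: (−1)^0·6.0000/(6)·0.8454^4·0.5341^0 = +0.510905
  k=1: (−1)^1·6.0000/(2)·0.8454^2·0.5341^2 = -0.611614
d^2_{-1,-1}(1.1268) = +0.510905 -0.611614 = -0.100709
|D^2_{-1,-1}|² = |d^2_{-1,-1}(β)|² = (-0.100709)² = 0.010142 (the z-rotation phases have unit modulus)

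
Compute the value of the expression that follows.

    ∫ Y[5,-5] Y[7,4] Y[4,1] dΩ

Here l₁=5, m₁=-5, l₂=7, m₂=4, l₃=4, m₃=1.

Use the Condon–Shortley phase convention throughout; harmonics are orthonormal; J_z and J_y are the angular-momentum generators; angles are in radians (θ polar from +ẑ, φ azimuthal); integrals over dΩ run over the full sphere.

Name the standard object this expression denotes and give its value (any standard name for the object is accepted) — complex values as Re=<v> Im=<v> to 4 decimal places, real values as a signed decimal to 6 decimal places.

Gaunt coefficient, -0.135388

This is a Gaunt coefficient — the integral of a triple product of spherical harmonics over the sphere.
m-sum 0 ✓  L=16 even ✓  2≤4≤12 ✓
Π(2lᵢ+1) = 11×15×9 = 1485
triangle coeff Δ(5,7,4) = 1/6126120
Σ_t [3,5]: t=3:−1/69120 t=4:+1/20736 t=5:−1/69120 = 1/51840
(3j)²=280/21879 [(5 7 4; 0 0 0)], sign=+1
Σ_t [8,8]: t=8:+1/2903040 = 1/2903040
(3j)²=75/6188 [(5 7 4; -5 4 1)], sign=-1
⇒ 4πI² = 11250/48841
I = (-1)√(11250/48841/(4π)) = -0.13538765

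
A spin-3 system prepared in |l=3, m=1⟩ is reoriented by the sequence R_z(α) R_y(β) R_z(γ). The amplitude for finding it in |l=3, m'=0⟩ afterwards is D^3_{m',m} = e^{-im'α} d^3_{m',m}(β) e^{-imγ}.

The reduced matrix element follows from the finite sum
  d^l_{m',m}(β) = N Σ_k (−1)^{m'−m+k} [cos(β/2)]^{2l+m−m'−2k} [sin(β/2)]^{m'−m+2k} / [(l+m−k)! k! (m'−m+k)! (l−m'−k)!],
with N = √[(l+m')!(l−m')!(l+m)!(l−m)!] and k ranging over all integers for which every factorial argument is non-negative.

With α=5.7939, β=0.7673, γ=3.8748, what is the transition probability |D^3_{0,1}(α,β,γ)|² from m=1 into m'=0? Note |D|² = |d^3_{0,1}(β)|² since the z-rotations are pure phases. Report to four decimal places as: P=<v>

P=0.2286

D^3_{0,1}(5.7939,0.7673,3.8748) = e^{-i·0·5.7939}·d^3_{0,1}(0.7673)·e^{-i·1·3.8748}. Compute d first:
With c≡cos(β/2)=0.927305 and s≡sin(β/2)=0.374308, N=[6·6·24·2]^{1/2}=41.569219
k: max(0,(1)−(0))=1 … min(3+(1),3−(0))=3
  k=1: (−1)^0·41.5692/(12)·0.9273^5·0.3743^1 = +0.889061
  k=2: (−1)^1·41.5692/(4)·0.9273^3·0.3743^3 = -0.434575
  k=3: (−1)^2·41.5692/(12)·0.9273^1·0.3743^5 = +0.023602
d^3_{0,1}(0.7673) = +0.889061 -0.434575 +0.023602 = +0.478088
|D^3_{0,1}|² = |d^3_{0,1}(β)|² = (+0.478088)² = 0.228568 (the z-rotation phases have unit modulus)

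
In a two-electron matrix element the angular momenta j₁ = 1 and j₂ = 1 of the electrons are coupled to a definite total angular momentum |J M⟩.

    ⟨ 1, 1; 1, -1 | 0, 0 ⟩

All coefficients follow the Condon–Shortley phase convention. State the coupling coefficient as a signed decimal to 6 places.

+0.577350  (= +√(1/3))

triangle: 2!*0!*0!/3! = 2/6
(j±m)!: 2!*0!*0!*2!*0!*0! = 4
prefactor² = (2J+1)*Δ*N² = 4/3
  k=0: +1/(0!*2!*0!*0!*0!*0!) = 1/2
Σ = 1/2  ⇒  CG² = 4/3*(1/2)² = 1/3
CG = +√(1/3) = +0.577350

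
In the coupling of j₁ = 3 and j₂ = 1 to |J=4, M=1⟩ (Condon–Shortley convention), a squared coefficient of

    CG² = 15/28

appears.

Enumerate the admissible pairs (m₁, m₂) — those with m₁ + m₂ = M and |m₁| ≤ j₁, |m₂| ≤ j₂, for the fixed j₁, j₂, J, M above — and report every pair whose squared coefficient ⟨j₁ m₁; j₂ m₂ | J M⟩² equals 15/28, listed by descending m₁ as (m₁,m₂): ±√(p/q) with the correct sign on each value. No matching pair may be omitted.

Admissible pairs with m₁+m₂ = M = 1: (0,1), (1,0), (2,-1)
  (m₁,m₂)=(2,-1): CG² = 3/28, CG = +√(3/28)
  (m₁,m₂)=(1,0): CG² = 15/28, CG = +√(15/28)   ← matches the target
  (m₁,m₂)=(0,1): CG² = 5/14, CG = +√(5/14)
Pairs with CG² = 15/28: (1,0): +√(15/28)

(1,0): +√(15/28)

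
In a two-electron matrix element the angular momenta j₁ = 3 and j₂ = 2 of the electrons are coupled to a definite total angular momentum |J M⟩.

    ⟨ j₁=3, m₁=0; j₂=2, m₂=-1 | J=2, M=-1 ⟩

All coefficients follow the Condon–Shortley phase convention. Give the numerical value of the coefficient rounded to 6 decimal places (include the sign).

√[5·3!3!1!/8! · 3!3!1!3!1!3!] = √(81/14)
  +(−1)^0/∏(0,3,3,1,0,0)! = 1/36  (running 1/36)
  +(−1)^1/∏(1,2,2,0,1,1)! = -1/4  (running -2/9)
⟨..|..⟩ = √(81/14)·(-2/9) = -0.534522

-0.534522  (= −√(2/7))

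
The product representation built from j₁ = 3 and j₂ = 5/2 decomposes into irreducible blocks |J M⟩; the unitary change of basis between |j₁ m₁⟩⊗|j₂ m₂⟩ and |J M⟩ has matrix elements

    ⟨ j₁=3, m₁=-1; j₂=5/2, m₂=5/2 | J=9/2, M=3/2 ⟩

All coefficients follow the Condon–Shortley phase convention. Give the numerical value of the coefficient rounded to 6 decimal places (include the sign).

-0.465242  (= −√(50/231))

√[10·1!5!4!/11! · 2!4!5!0!6!3!] = √(1382400/77)
  +(−1)^1/∏(1,0,3,4,2,0)! = -1/288  (running -1/288)
⟨..|..⟩ = √(1382400/77)·(-1/288) = -0.465242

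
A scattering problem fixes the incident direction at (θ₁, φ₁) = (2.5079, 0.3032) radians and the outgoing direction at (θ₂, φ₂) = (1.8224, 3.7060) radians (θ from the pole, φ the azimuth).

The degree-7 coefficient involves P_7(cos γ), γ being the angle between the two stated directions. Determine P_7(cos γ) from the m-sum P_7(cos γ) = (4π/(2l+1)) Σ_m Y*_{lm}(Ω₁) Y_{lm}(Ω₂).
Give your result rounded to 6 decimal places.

0.124400

Summing Y*_{l m}(θ₁,φ₁)·Y_{l m}(θ₂,φ₂) over m ∈ [−7, 7]; prefactor 4π/(2·7+1) = 0.837758:
  m=-7: Y*=-0.006688+0.010869i  Y=+0.275815-0.289302i  product +0.001300+0.004932i
  m=-6: Y*=+0.015976-0.062988i  Y=+0.372975-0.093193i  product +0.000089-0.024982i
  m=-5: Y*=+0.010886+0.198466i  Y=-0.057669-0.019082i  product +0.003159-0.011653i
  m=-4: Y*=-0.138625-0.370538i  Y=-0.223667-0.272756i  product -0.070061+0.120688i
  m=-3: Y*=+0.288342+0.370608i  Y=-0.006644-0.054002i  product +0.018098-0.018033i
  m=-2: Y*=-0.140616-0.097527i  Y=-0.136458+0.288372i  product +0.047312-0.027241i
  m=-1: Y*=-0.310240-0.097057i  Y=-0.081950+0.051883i  product +0.030460-0.008142i
  m=+0: Y*=+0.286279-0.000000i  Y=+0.306616+0.000000i  product +0.087778+0.000000i
  m=+1: Y*=+0.310240-0.097057i  Y=+0.081950+0.051883i  product +0.030460+0.008142i
  m=+2: Y*=-0.140616+0.097527i  Y=-0.136458-0.288372i  product +0.047312+0.027241i
  m=+3: Y*=-0.288342+0.370608i  Y=+0.006644-0.054002i  product +0.018098+0.018033i
  m=+4: Y*=-0.138625+0.370538i  Y=-0.223667+0.272756i  product -0.070061-0.120688i
  m=+5: Y*=-0.010886+0.198466i  Y=+0.057669-0.019082i  product +0.003159+0.011653i
  m=+6: Y*=+0.015976+0.062988i  Y=+0.372975+0.093193i  product +0.000089+0.024982i
  m=+7: Y*=+0.006688+0.010869i  Y=-0.275815-0.289302i  product +0.001300-0.004932i
Σ over m = +0.148492-0.000000i; ×(4π/15) → +0.124400-0.000000i. Real part: 0.124400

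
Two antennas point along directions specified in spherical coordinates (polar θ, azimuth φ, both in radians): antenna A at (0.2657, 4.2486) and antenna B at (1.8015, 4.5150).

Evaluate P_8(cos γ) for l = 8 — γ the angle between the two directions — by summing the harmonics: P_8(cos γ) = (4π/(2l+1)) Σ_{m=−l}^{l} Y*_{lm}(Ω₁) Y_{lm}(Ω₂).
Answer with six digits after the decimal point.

Summing Y*_{l m}(θ₁,φ₁)·Y_{l m}(θ₂,φ₂) over m ∈ [−8, 8]; prefactor 4π/(2·8+1) = 0.739198:
  [-8]  conj(Y_{8,-8})(Ω₁) = (-0.000010, 0.000006) ; Y_{8,-8}(Ω₂) = (-0.003457, 0.415778) ; Δ = (-0.000003, -0.000004)
  [-7]  conj(Y_{8,-7})(Ω₁) = (-0.000018, -0.000170) ; Y_{8,-7}(Ω₂) = (-0.383693, 0.073423) ; Δ = (0.000019, 0.000064)
  [-6]  conj(Y_{8,-6})(Ω₁) = (0.001498, 0.000562) ; Y_{8,-6}(Ω₂) = (0.026049, 0.064015) ; Δ = (0.000003, 0.000111)
  [-5]  conj(Y_{8,-5})(Ω₁) = (-0.007873, 0.007307) ; Y_{8,-5}(Ω₂) = (-0.300550, 0.198569) ; Δ = (0.000915, -0.003759)
  [-4]  conj(Y_{8,-4})(Ω₁) = (-0.014952, -0.051156) ; Y_{8,-4}(Ω₂) = (-0.038886, -0.039210) ; Δ = (-0.001424, 0.002575)
  [-3]  conj(Y_{8,-3})(Ω₁) = (0.189183, 0.034314) ; Y_{8,-3}(Ω₂) = (-0.179701, 0.267134) ; Δ = (-0.043163, 0.044371)
  [-2]  conj(Y_{8,-2})(Ω₁) = (-0.282485, 0.376869) ; Y_{8,-2}(Ω₂) = (-0.100157, -0.041731) ; Δ = (0.044020, -0.025958)
  [-1]  conj(Y_{8,-1})(Ω₁) = (-0.286631, -0.573059) ; Y_{8,-1}(Ω₂) = (-0.058918, 0.294600) ; Δ = (0.185711, -0.050678)
  [+0]  conj(Y_{8,0})(Ω₁) = (0.090566, -0.000000) ; Y_{8,0}(Ω₂) = (-0.123619, 0.000000) ; Δ = (-0.011196, 0.000000)
  [+1]  conj(Y_{8,1})(Ω₁) = (0.286631, -0.573059) ; Y_{8,1}(Ω₂) = (0.058918, 0.294600) ; Δ = (0.185711, 0.050678)
  [+2]  conj(Y_{8,2})(Ω₁) = (-0.282485, -0.376869) ; Y_{8,2}(Ω₂) = (-0.100157, 0.041731) ; Δ = (0.044020, 0.025958)
  [+3]  conj(Y_{8,3})(Ω₁) = (-0.189183, 0.034314) ; Y_{8,3}(Ω₂) = (0.179701, 0.267134) ; Δ = (-0.043163, -0.044371)
  [+4]  conj(Y_{8,4})(Ω₁) = (-0.014952, 0.051156) ; Y_{8,4}(Ω₂) = (-0.038886, 0.039210) ; Δ = (-0.001424, -0.002575)
  [+5]  conj(Y_{8,5})(Ω₁) = (0.007873, 0.007307) ; Y_{8,5}(Ω₂) = (0.300550, 0.198569) ; Δ = (0.000915, 0.003759)
  [+6]  conj(Y_{8,6})(Ω₁) = (0.001498, -0.000562) ; Y_{8,6}(Ω₂) = (0.026049, -0.064015) ; Δ = (0.000003, -0.000111)
  [+7]  conj(Y_{8,7})(Ω₁) = (0.000018, -0.000170) ; Y_{8,7}(Ω₂) = (0.383693, 0.073423) ; Δ = (0.000019, -0.000064)
  [+8]  conj(Y_{8,8})(Ω₁) = (-0.000010, -0.000006) ; Y_{8,8}(Ω₂) = (-0.003457, -0.415778) ; Δ = (-0.000003, 0.000004)
Total Σ_m = (0.360961, 0.000000). Multiply by 0.739198: (0.266822, 0.000000). P_8(cos γ) = 0.266822

0.266822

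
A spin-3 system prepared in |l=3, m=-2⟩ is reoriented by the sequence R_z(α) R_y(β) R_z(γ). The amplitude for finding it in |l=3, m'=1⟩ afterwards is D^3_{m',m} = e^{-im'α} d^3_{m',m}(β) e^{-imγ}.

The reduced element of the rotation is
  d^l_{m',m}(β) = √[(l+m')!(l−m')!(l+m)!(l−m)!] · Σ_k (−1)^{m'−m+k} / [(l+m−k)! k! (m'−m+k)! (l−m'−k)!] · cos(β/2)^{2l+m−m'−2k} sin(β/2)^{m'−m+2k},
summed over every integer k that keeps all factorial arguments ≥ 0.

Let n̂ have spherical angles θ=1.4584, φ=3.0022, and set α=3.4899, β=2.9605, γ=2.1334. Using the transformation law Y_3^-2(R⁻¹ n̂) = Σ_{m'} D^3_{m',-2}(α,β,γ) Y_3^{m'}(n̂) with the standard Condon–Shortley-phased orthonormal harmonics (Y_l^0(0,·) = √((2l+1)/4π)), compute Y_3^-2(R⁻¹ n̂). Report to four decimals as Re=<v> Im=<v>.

Need the full column D^3_{m',-2} for m'=−3..3 at α=3.4899, β=2.9605, γ=2.1334.
cos(β/2)=0.090423, sin(β/2)=0.995903
d^3_{-3,-2}: single k=1 term ⇒ +0.000015;  D = -0.000008+0.000012i
d^3_{-2,-2}: k∈[0..1] ⇒ +0.000001 -0.000332 = -0.000331;  D = -0.000082+0.000321i
d^3_{-1,-2}: k∈[0..1] ⇒ -0.000019 +0.004619 = +0.004600;  D = +0.000447+0.004578i
d^3_{0,-2}: k∈[0..1] ⇒ +0.000363 -0.044054 = -0.043691;  D = +0.018830+0.039425i
d^3_{1,-2}: k∈[0..1] ⇒ -0.004619 +0.280132 = +0.275514;  D = +0.196466+0.193155i
d^3_{2,-2}: k∈[0..1] ⇒ +0.040216 -0.975671 = -0.935456;  D = +0.850845+0.388767i
d^3_{3,-2}: single k=0 term ⇒ -0.216990;  D = -0.216291-0.017402i
Y_3^{m'}(θ=1.4584,φ=3.0022) and Σ D·Y over m':
  (-0.0000+0.0000i)·(-0.3741-0.1662i)  (-0.0001+0.0003i)·(+0.1088+0.0311i)  (+0.0004+0.0046i)·(+0.2980+0.0418i)  (+0.0188+0.0394i)·(-0.1229+0.0000i)  (+0.1965+0.1932i)·(-0.2980+0.0418i)  (+0.8508+0.3888i)·(+0.1088-0.0311i)  (-0.2163-0.0174i)·(+0.3741-0.1662i)
Y_3^-2(R⁻¹ n̂) = -0.048130-0.007535i

Re=-0.0481 Im=-0.0075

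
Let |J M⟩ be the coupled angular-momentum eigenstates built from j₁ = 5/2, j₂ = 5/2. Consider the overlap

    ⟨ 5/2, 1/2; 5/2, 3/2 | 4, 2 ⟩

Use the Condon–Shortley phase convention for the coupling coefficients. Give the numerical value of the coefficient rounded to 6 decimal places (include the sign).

-0.422577

√[9·1!4!4!/10! · 3!2!4!1!6!2!] = √(20736/35)
  +(−1)^0/∏(0,1,2,4,2,0)! = 1/96  (running 1/96)
  +(−1)^1/∏(1,0,1,3,3,1)! = -1/36  (running -5/288)
⟨..|..⟩ = √(20736/35)·(-5/288) = -0.422577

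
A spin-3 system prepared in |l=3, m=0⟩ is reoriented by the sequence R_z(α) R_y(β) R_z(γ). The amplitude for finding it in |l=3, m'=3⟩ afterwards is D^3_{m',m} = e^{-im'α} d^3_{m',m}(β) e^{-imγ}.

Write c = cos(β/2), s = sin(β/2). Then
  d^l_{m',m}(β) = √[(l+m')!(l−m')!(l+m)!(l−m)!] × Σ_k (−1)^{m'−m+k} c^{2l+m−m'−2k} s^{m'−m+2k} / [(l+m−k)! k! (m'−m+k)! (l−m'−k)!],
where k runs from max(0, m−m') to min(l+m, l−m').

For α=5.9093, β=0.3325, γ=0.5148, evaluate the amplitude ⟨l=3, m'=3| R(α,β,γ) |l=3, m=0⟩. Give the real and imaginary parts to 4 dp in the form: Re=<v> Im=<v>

Re=-0.0084 Im=-0.0175

D^3_{3,0}(5.9093,0.3325,0.5148) = e^{-i·3·5.9093}·d^3_{3,0}(0.3325)·e^{-i·0·0.5148}. Compute d first:
c=cos(0.332500/2)=0.986212, s=sin(0.332500/2)=0.165485; N=√[720·1·6·6]=160.996894
k∈{0} keeps every argument non-negative
  k=0: (−1)^3·160.9969/(36)·0.9862^3·0.1655^3 = -0.019440
d^3_{3,0}(0.3325) = -0.019440
Phases: e^{-i·(3)·5.9093}=+0.434191+0.900821i, e^{-i·(0)·0.5148}=+1.000000+0.000000i ⇒ D=-0.008441-0.017512i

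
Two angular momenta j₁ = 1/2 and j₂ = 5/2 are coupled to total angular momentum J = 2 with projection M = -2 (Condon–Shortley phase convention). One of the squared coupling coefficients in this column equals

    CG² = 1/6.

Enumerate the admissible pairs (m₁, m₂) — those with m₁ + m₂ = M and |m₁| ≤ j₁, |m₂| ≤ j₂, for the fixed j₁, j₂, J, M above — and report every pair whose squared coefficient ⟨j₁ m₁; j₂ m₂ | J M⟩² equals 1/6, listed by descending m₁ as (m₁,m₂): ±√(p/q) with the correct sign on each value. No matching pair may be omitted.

Admissible pairs with m₁+m₂ = M = -2: (-1/2,-3/2), (1/2,-5/2)
  (m₁,m₂)=(1/2,-5/2): CG² = 5/6, CG = +√(5/6)
  (m₁,m₂)=(-1/2,-3/2): CG² = 1/6, CG = −√(1/6)   ← matches the target
Pairs with CG² = 1/6: (-1/2,-3/2): −√(1/6)

(-1/2,-3/2): −√(1/6)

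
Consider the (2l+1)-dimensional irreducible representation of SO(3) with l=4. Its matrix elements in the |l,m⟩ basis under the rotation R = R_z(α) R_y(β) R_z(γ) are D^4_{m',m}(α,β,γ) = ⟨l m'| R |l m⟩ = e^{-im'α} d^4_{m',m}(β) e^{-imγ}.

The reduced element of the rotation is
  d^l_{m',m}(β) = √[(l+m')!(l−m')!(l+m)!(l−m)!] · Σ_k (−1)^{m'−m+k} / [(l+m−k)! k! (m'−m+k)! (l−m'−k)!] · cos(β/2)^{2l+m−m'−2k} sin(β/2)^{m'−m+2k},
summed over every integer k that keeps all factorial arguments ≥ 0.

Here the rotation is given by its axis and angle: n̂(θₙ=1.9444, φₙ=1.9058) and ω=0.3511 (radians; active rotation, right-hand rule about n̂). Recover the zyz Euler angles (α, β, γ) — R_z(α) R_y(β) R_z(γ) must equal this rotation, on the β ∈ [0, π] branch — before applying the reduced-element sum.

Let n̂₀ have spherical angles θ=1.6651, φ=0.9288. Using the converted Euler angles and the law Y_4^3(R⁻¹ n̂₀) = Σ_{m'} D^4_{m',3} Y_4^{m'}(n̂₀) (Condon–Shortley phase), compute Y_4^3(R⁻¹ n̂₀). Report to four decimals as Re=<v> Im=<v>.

Re=0.1962 Im=0.0106

Axis–angle → zyz. n̂ = (sinθₙcosφₙ, sinθₙsinφₙ, cosθₙ) = (-0.306093, +0.879262, -0.364973), ω = 0.3511.
R = I cosω + sinω [n̂]ₓ + (1−cosω) n̂n̂ᵀ gives
  R = [+0.944711, +0.109107, +0.309221; -0.141944, +0.986158, +0.085698; -0.295590, -0.124852, +0.947121]
β = atan2(√(R₁₃²+R₂₃²), R₃₃) = 0.326654; α = atan2(R₂₃, R₁₃) mod 2π = 0.270357; γ = atan2(R₃₂, −R₃₁) mod 2π = 5.883534
Need the full column D^4_{m',3} for m'=−4..4 at α=0.2704, β=0.3267, γ=5.8835.
cos(β/2)=0.986692, sin(β/2)=0.162602
d^4_{-4,3}: single k=7 term ⇒ +0.000008;  D = -0.000005+0.000006i
d^4_{-3,3}: k∈[6..7] ⇒ +0.000126 -0.000000 = +0.000125;  D = -0.000053+0.000114i
d^4_{-2,3}: k∈[5..6] ⇒ +0.001226 -0.000011 = +0.001215;  D = -0.000204+0.001197i
d^4_{-1,3}: k∈[4..5] ⇒ +0.008765 -0.000143 = +0.008622;  D = +0.000874+0.008578i
d^4_{0,3}: k∈[3..4] ⇒ +0.047572 -0.001292 = +0.046280;  D = +0.016815+0.043117i
d^4_{1,3}: k∈[2..3] ⇒ +0.193647 -0.008765 = +0.184882;  D = +0.110737+0.148050i
d^4_{2,3}: k∈[1..2] ⇒ +0.553937 -0.045131 = +0.508807;  D = +0.402502+0.311250i
d^4_{3,3}: k∈[0..1] ⇒ +0.898363 -0.170781 = +0.727582;  D = +0.673532+0.275193i
d^4_{4,3}: single k=0 term ⇒ -0.418737;  D = -0.415849-0.049100i
Y_4^{m'}(θ=1.6651,φ=0.9288) and Σ D·Y over m':
  (-0.0000+0.0000i)·(-0.3651+0.2359i)  (-0.0001+0.0001i)·(+0.1090+0.0404i)  (-0.0002+0.0012i)·(+0.0880+0.2983i)  (+0.0009+0.0086i)·(+0.0780-0.1044i)  (+0.0168+0.0431i)·(+0.2895+0.0000i)  (+0.1107+0.1480i)·(-0.0780-0.1044i)  (+0.4025+0.3112i)·(+0.0880-0.2983i)  (+0.6735+0.2752i)·(-0.1090+0.0404i)  (-0.4158-0.0491i)·(-0.3651-0.2359i)
Y_4^3(R⁻¹ n̂) = +0.196193+0.010594i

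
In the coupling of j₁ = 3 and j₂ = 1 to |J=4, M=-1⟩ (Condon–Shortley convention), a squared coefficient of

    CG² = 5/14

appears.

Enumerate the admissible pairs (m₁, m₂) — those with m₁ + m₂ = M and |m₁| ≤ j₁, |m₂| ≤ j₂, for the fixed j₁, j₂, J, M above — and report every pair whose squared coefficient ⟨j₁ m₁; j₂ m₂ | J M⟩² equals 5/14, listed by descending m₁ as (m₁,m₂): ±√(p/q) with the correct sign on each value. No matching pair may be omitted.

(0,-1): +√(5/14)

Admissible pairs with m₁+m₂ = M = -1: (-2,1), (-1,0), (0,-1)
  (m₁,m₂)=(0,-1): CG² = 5/14, CG = +√(5/14)   ← matches the target
  (m₁,m₂)=(-1,0): CG² = 15/28, CG = +√(15/28)
  (m₁,m₂)=(-2,1): CG² = 3/28, CG = +√(3/28)
Pairs with CG² = 5/14: (0,-1): +√(5/14)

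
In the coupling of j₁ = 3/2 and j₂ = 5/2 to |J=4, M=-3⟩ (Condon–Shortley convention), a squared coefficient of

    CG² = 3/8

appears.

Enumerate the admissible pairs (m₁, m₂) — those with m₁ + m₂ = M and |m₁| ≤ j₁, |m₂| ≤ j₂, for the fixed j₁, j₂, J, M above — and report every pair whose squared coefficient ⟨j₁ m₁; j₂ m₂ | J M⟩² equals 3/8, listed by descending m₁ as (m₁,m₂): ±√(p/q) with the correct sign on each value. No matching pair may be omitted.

(-1/2,-5/2): +√(3/8)

Admissible pairs with m₁+m₂ = M = -3: (-3/2,-3/2), (-1/2,-5/2)
  (m₁,m₂)=(-1/2,-5/2): CG² = 3/8, CG = +√(3/8)   ← matches the target
  (m₁,m₂)=(-3/2,-3/2): CG² = 5/8, CG = +√(5/8)
Pairs with CG² = 3/8: (-1/2,-5/2): +√(3/8)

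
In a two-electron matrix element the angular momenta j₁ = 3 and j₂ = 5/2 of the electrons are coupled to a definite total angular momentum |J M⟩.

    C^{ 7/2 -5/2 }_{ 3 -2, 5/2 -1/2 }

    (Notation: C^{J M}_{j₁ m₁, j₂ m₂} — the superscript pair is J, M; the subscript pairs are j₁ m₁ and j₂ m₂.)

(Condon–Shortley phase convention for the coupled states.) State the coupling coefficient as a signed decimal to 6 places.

−√(2/63) = -0.178174

triangle: 2!*4!*3!/10! = 288/3628800
(j±m)!: 1!*5!*2!*3!*1!*6! = 1036800
prefactor² = (2J+1)*Δ*N² = 4608/7
  k=1: −1/(1!*1!*4!*1!*0!*2!) = -1/48
  k=2: +1/(2!*0!*3!*0!*1!*3!) = 1/72
Σ = -1/144  ⇒  CG² = 4608/7*(-1/144)² = 2/63
CG = −√(2/63) = -0.178174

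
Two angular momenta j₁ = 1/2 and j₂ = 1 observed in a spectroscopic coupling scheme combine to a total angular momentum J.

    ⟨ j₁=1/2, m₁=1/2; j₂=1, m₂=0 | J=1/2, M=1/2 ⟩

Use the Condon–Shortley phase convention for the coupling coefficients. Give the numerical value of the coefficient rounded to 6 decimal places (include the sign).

√[2·1!0!1!/3! · 1!0!1!1!1!0!] = √(1/3)
  +(−1)^0/∏(0,1,0,1,0,0)! = 1  (running 1)
⟨..|..⟩ = √(1/3)·(1) = +0.577350

+0.577350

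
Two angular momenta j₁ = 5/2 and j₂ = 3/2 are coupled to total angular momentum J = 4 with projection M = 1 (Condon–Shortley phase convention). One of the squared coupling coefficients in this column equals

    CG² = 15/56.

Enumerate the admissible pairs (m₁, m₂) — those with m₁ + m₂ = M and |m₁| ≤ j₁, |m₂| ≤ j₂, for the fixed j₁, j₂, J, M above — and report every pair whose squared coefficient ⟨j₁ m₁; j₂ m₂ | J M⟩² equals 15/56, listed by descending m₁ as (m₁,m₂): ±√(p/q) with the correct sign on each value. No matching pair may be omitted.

(3/2,-1/2): +√(15/56)

Admissible pairs with m₁+m₂ = M = 1: (-1/2,3/2), (1/2,1/2), (3/2,-1/2), (5/2,-3/2)
  (m₁,m₂)=(5/2,-3/2): CG² = 1/56, CG = +√(1/56)
  (m₁,m₂)=(3/2,-1/2): CG² = 15/56, CG = +√(15/56)   ← matches the target
  (m₁,m₂)=(1/2,1/2): CG² = 15/28, CG = +√(15/28)
  (m₁,m₂)=(-1/2,3/2): CG² = 5/28, CG = +√(5/28)
Pairs with CG² = 15/56: (3/2,-1/2): +√(15/56)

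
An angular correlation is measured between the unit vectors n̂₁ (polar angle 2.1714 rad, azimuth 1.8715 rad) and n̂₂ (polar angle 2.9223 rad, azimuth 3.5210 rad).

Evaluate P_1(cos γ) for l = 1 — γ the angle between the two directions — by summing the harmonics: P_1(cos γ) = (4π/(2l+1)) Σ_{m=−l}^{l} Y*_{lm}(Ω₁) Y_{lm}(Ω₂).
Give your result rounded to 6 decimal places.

Addition theorem: P_1(cos γ) = (4π/3) Σ_m Y*_{lm}(Ω₁) Y_{lm}(Ω₂), m = −1…1:
  m=-1: Y*=-0.084424+0.272241i  Y=-0.069814+0.027836i  product -0.001684-0.021356i
  m=+0: Y*=-0.276129-0.000000i  Y=-0.476901+0.000000i  product +0.131686+0.000000i
  m=+1: Y*=+0.084424+0.272241i  Y=+0.069814+0.027836i  product -0.001684+0.021356i
Σ over m = +0.128318+0.000000i; ×(4π/3) → +0.537496+0.000000i. Real part: 0.537496

0.537496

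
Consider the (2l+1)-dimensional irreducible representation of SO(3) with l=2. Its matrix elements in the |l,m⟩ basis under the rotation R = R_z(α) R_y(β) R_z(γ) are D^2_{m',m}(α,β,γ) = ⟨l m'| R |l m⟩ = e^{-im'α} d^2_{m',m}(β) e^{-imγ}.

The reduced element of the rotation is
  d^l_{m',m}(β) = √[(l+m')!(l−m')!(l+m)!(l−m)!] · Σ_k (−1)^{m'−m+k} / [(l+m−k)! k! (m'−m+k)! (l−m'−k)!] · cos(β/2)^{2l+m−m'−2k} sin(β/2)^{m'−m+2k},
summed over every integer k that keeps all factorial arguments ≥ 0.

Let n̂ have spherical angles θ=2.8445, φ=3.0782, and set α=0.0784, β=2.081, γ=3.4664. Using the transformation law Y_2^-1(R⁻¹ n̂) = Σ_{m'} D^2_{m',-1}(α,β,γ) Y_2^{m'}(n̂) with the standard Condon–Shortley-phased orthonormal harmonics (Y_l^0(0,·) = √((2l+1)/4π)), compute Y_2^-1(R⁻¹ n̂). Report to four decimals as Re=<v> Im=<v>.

Need the full column D^2_{m',-1} for m'=−2..2 at α=0.0784, β=2.0810, γ=3.4664.
cos(β/2)=0.505789, sin(β/2)=0.862657
d^2_{-2,-1}: single k=1 term ⇒ +0.223242;  D = -0.197849-0.103407i
d^2_{-1,-1}: k∈[0..1] ⇒ +0.065445 -0.571132 = -0.505687;  D = +0.465134+0.198417i
d^2_{0,-1}: k∈[0..1] ⇒ -0.273415 +0.795353 = +0.521938;  D = -0.494647-0.166564i
d^2_{1,-1}: k∈[0..1] ⇒ +0.571132 -0.553800 = +0.017332;  D = -0.016808-0.004228i
d^2_{2,-1}: single k=0 term ⇒ -0.649403;  D = +0.640259+0.108592i
Y_2^{m'}(θ=2.8445,φ=3.0782) and Σ D·Y over m':
  (-0.1978-0.1034i)·(+0.0328+0.0042i)  (+0.4651+0.1984i)·(+0.2158+0.0137i)  (-0.4946-0.1666i)·(+0.5497+0.0000i)  (-0.0168-0.0042i)·(-0.2158+0.0137i)  (+0.6403+0.1086i)·(+0.0328-0.0042i)
Y_2^-1(R⁻¹ n̂) = -0.155142-0.045022i

Re=-0.1551 Im=-0.0450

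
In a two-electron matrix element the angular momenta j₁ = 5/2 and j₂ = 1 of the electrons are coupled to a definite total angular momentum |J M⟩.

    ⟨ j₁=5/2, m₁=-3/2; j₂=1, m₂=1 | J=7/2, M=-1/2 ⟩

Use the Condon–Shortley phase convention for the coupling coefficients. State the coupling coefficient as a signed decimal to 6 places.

triangle: 0!*5!*2!/8! = 240/40320
(j±m)!: 1!*4!*2!*0!*3!*4! = 6912
prefactor² = (2J+1)*Δ*N² = 2304/7
  k=0: +1/(0!*0!*4!*2!*1!*0!) = 1/48
Σ = 1/48  ⇒  CG² = 2304/7*(1/48)² = 1/7
CG = +√(1/7) = +0.377964

+√(1/7) = +0.377964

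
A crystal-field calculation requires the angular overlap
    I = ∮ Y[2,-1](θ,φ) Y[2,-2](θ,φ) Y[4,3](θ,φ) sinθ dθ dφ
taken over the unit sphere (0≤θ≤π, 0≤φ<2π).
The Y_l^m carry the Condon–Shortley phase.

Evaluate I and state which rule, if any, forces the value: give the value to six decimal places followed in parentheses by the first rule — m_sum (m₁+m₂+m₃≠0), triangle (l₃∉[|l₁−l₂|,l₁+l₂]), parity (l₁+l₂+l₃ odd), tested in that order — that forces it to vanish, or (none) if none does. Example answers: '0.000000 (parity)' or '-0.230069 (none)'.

Rules hold: Σm=0, L=8 even, 0≤4≤4.
N = 5·5·9 = 225
Δ = 0!·4!·4!/9! = 1/630
Racah Σ t=0..0: t=0:+1/16 = 1/16
⇒ 3j(2 2 4; 0 0 0)² = 2/35, sgn +1
Racah Σ t=0..0: t=0:+1/144 = 1/144
⇒ 3j(2 2 4; -1 -2 3)² = 1/18, sgn -1
4πI² = N·(3j₀)²·(3jₘ)² = 5/7
I = -1·√(0.714286/4π) = -0.23841361
No selection rule forces the value: the integral is nonzero (none).

-0.238414 (none)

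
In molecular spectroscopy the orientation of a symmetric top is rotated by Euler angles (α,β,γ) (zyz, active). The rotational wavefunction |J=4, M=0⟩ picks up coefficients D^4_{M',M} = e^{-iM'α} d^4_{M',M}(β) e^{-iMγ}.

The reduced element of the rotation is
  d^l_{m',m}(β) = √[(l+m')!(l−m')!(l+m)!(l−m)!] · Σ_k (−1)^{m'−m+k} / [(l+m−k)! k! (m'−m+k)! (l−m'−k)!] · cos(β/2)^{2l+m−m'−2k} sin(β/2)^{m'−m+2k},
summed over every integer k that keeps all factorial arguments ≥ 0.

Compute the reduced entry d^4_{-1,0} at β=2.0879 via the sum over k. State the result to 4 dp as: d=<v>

d=0.3097

d^4_{-1,0}(β=2.0879) via the finite sum:
Half-angle: c=0.502810, s=0.864397. N=√(6·120·24·24)=643.987578
k: max(0,(0)−(-1))=1 … min(4+(0),4−(-1))=4
  k=1: (−1)^0·643.9876/(144)·0.5028^7·0.8644^1 = +0.031409
  k=2: (−1)^1·643.9876/(24)·0.5028^5·0.8644^3 = -0.556961
  k=3: (−1)^2·643.9876/(24)·0.5028^3·0.8644^5 = +1.646053
  k=4: (−1)^3·643.9876/(144)·0.5028^1·0.8644^7 = -0.810796
d^4_{-1,0}(2.0879) = +0.031409 -0.556961 +1.646053 -0.810796 = +0.309705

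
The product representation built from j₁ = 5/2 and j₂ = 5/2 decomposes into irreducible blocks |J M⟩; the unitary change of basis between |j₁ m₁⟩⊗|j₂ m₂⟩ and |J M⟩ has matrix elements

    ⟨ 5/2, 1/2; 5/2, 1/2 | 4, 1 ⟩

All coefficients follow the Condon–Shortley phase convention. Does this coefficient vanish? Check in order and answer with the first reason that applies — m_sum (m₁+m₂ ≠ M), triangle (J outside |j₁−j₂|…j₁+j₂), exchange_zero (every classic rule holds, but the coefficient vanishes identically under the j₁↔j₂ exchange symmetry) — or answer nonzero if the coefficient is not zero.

m-sum: m₁+m₂ = 1/2+1/2 = 1, M = 1  ✓
triangle: |j₁−j₂| = 0 ≤ J = 4 ≤ j₁+j₂ = 5  ✓
exchange: j₁=j₂ and m₁=m₂, and (−1)^(j₁+j₂−J) = (−1)^1 = −1 forces ⟨j₁m₁;j₂m₂|JM⟩ = −⟨j₂m₂;j₁m₁|JM⟩ = −⟨j₁m₁;j₂m₂|JM⟩ ⇒ the coefficient vanishes identically
Racah sum check: Σ_k collapses to 0 ⇒ CG = 0

exchange_zero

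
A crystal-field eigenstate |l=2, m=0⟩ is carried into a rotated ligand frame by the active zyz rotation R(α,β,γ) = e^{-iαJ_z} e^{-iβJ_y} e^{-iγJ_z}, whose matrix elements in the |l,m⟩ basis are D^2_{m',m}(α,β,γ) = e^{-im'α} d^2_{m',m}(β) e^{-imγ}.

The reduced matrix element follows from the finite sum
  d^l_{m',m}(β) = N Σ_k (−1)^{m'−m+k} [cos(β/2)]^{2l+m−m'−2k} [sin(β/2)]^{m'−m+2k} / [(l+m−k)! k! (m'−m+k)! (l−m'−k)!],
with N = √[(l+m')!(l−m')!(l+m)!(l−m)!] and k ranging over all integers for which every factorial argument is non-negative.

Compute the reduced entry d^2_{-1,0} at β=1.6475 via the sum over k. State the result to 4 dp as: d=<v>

d=-0.0936

d^2_{-1,0}(β=1.6475) via the finite sum:
Half-angle: c=0.679475, s=0.733699. N=√(1·6·2·2)=4.898979
k: max(0,(0)−(-1))=1 … min(2+(0),2−(-1))=2
  k=1: (−1)^0·4.8990/(2)·0.6795^3·0.7337^1 = +0.563785
  k=2: (−1)^1·4.8990/(2)·0.6795^1·0.7337^3 = -0.657359
d^2_{-1,0}(1.6475) = +0.563785 -0.657359 = -0.093574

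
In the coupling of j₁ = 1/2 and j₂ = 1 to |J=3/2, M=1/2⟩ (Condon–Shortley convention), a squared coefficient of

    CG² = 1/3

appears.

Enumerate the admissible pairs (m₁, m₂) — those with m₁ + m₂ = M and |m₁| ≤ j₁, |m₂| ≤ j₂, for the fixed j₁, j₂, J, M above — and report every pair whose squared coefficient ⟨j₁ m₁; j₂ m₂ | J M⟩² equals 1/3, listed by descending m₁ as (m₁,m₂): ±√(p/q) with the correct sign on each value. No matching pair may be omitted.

(-1/2,1): +√(1/3)

Admissible pairs with m₁+m₂ = M = 1/2: (-1/2,1), (1/2,0)
  (m₁,m₂)=(1/2,0): CG² = 2/3, CG = +√(2/3)
  (m₁,m₂)=(-1/2,1): CG² = 1/3, CG = +√(1/3)   ← matches the target
Pairs with CG² = 1/3: (-1/2,1): +√(1/3)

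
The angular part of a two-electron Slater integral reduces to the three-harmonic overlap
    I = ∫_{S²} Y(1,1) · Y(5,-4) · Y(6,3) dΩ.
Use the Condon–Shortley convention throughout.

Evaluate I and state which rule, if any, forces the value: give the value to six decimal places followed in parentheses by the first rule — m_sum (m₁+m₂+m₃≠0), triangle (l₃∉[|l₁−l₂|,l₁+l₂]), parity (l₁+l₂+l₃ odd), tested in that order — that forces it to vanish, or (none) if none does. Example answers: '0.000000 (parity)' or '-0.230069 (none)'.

m-sum 0 ✓  L=12 even ✓  4≤6≤6 ✓
Π(2lᵢ+1) = 3×11×13 = 429
triangle coeff Δ(1,5,6) = 1/858
Σ_t [0,0]: t=0:+1/14400 = 1/14400
(3j)²=6/143 [(1 5 6; 0 0 0)], sign=+1
Σ_t [0,0]: t=0:+1/725760 = 1/725760
(3j)²=1/286 [(1 5 6; 1 -4 3)], sign=-1
⇒ 4πI² = 9/143
I = (-1)√(9/143/(4π)) = -0.07076985
No selection rule forces the value: the integral is nonzero (none).

-0.070770 (none)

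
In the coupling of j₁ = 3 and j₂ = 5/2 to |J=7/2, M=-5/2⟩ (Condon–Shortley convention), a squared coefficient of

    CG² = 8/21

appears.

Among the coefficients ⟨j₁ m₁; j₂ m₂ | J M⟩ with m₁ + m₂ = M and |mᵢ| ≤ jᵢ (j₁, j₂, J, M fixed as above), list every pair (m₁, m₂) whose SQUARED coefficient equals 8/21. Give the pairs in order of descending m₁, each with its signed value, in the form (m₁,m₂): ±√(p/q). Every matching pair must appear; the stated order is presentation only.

Admissible pairs with m₁+m₂ = M = -5/2: (-3,1/2), (-2,-1/2), (-1,-3/2), (0,-5/2)
  (m₁,m₂)=(0,-5/2): CG² = 8/21, CG = +√(8/21)   ← matches the target
  (m₁,m₂)=(-1,-3/2): CG² = 10/63, CG = −√(10/63)
  (m₁,m₂)=(-2,-1/2): CG² = 2/63, CG = −√(2/63)
  (m₁,m₂)=(-3,1/2): CG² = 3/7, CG = +√(3/7)
Pairs with CG² = 8/21: (0,-5/2): +√(8/21)

(0,-5/2): +√(8/21)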